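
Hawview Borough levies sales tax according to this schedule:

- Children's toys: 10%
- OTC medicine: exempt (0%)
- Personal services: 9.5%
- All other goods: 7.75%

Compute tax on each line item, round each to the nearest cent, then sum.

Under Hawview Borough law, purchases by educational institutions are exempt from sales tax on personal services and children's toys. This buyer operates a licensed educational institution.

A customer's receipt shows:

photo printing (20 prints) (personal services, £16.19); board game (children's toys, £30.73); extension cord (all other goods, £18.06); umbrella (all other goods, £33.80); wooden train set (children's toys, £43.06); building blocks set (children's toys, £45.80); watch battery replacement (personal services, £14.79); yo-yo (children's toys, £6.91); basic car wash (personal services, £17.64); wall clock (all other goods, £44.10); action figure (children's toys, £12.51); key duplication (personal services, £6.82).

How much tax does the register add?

Photo printing (20 prints) £16.19: personal services, buyer-exempt → 0% → £0.00
Board game £30.73: children's toys, buyer-exempt → 0% → £0.00
Extension cord £18.06: all other goods → 7.75% → £1.40
Umbrella £33.80: all other goods → 7.75% → £2.62
Wooden train set £43.06: children's toys, buyer-exempt → 0% → £0.00
Building blocks set £45.80: children's toys, buyer-exempt → 0% → £0.00
Watch battery replacement £14.79: personal services, buyer-exempt → 0% → £0.00
Yo-yo £6.91: children's toys, buyer-exempt → 0% → £0.00
Basic car wash £17.64: personal services, buyer-exempt → 0% → £0.00
Wall clock £44.10: all other goods → 7.75% → £3.42
Action figure £12.51: children's toys, buyer-exempt → 0% → £0.00
Key duplication £6.82: personal services, buyer-exempt → 0% → £0.00
Total tax = £1.40 + £2.62 + £3.42 = £7.44

£7.44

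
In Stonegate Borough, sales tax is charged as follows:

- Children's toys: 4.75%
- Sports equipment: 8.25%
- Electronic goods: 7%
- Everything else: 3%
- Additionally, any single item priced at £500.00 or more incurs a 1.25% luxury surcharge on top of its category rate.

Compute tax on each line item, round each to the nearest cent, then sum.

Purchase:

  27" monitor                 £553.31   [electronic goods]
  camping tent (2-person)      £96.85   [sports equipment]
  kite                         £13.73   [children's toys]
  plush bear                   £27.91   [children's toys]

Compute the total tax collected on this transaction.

£55.62

27" monitor £553.31: electronic goods → 7% + 1.25% surcharge = 8.25% → £45.65
Camping tent (2-person) £96.85: sports equipment → 8.25% → £7.99
Kite £13.73: children's toys → 4.75% → £0.65
Plush bear £27.91: children's toys → 4.75% → £1.33
Total tax = £45.65 + £7.99 + £0.65 + £1.33 = £55.62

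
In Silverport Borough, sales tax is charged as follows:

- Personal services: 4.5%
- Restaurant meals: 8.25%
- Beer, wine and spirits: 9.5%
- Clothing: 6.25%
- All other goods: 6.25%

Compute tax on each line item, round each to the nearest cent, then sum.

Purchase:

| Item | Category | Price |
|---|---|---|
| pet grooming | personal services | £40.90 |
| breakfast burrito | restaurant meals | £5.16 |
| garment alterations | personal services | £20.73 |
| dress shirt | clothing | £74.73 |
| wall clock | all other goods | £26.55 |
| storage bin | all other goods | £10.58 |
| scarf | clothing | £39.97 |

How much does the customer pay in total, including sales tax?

£231.31

Pet grooming £40.90: personal services → 4.5% → £1.84
Breakfast burrito £5.16: restaurant meals → 8.25% → £0.43
Garment alterations £20.73: personal services → 4.5% → £0.93
Dress shirt £74.73: clothing → 6.25% → £4.67
Wall clock £26.55: all other goods → 6.25% → £1.66
Storage bin £10.58: all other goods → 6.25% → £0.66
Scarf £39.97: clothing → 6.25% → £2.50
Subtotal = £218.62; tax = £12.69; total due = £231.31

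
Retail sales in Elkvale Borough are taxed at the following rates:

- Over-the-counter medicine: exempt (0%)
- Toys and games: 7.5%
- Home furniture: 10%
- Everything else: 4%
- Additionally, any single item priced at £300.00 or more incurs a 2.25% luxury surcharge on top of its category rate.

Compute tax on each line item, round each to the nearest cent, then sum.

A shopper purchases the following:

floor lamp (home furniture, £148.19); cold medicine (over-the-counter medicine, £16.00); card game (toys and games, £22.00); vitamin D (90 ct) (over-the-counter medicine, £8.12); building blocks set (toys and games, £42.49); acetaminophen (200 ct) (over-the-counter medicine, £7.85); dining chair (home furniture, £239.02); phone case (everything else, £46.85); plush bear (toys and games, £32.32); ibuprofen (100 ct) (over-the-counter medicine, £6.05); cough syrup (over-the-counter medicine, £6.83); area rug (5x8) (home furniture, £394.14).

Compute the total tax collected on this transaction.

Floor lamp £148.19: home furniture → 10% → £14.82
Cold medicine £16.00: over-the-counter medicine → 0% → £0.00
Card game £22.00: toys and games → 7.5% → £1.65
Vitamin D (90 ct) £8.12: over-the-counter medicine → 0% → £0.00
Building blocks set £42.49: toys and games → 7.5% → £3.19
Acetaminophen (200 ct) £7.85: over-the-counter medicine → 0% → £0.00
Dining chair £239.02: home furniture → 10% → £23.90
Phone case £46.85: everything else → 4% → £1.87
Plush bear £32.32: toys and games → 7.5% → £2.42
Ibuprofen (100 ct) £6.05: over-the-counter medicine → 0% → £0.00
Cough syrup £6.83: over-the-counter medicine → 0% → £0.00
Area rug (5x8) £394.14: home furniture → 10% + 2.25% surcharge = 12.25% → £48.28
Total tax = £14.82 + £1.65 + £3.19 + £23.90 + £1.87 + £2.42 + £48.28 = £96.13

£96.13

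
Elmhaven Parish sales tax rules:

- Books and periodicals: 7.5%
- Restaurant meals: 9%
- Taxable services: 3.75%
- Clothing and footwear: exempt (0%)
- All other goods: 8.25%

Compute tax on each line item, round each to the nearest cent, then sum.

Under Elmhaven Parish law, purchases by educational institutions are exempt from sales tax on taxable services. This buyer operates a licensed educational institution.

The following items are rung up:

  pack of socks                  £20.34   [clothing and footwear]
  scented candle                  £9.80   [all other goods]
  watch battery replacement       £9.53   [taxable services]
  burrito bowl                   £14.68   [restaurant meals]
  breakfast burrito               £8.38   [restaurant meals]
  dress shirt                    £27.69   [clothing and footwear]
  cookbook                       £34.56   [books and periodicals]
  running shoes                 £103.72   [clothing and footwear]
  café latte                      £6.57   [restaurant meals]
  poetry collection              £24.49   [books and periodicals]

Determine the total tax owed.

£7.90

Pack of socks £20.34: clothing and footwear → 0% → £0.00
Scented candle £9.80: all other goods → 8.25% → £0.81
Watch battery replacement £9.53: taxable services, buyer-exempt → 0% → £0.00
Burrito bowl £14.68: restaurant meals → 9% → £1.32
Breakfast burrito £8.38: restaurant meals → 9% → £0.75
Dress shirt £27.69: clothing and footwear → 0% → £0.00
Cookbook £34.56: books and periodicals → 7.5% → £2.59
Running shoes £103.72: clothing and footwear → 0% → £0.00
Café latte £6.57: restaurant meals → 9% → £0.59
Poetry collection £24.49: books and periodicals → 7.5% → £1.84
Total tax = £0.81 + £1.32 + £0.75 + £2.59 + £0.59 + £1.84 = £7.90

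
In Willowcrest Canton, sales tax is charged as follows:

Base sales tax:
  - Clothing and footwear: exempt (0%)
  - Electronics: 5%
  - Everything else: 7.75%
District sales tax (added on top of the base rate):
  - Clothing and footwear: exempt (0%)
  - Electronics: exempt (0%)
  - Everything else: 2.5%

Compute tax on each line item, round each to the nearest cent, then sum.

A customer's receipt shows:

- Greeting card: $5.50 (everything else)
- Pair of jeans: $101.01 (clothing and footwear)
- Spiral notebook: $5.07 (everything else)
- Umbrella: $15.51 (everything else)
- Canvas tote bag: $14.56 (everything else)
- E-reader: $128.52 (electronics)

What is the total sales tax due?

Greeting card $5.50: everything else → 7.75% + 2.5% district = 10.25% → $0.56
Pair of jeans $101.01: clothing and footwear → 0% + 0% district = 0% → $0.00
Spiral notebook $5.07: everything else → 7.75% + 2.5% district = 10.25% → $0.52
Umbrella $15.51: everything else → 7.75% + 2.5% district = 10.25% → $1.59
Canvas tote bag $14.56: everything else → 7.75% + 2.5% district = 10.25% → $1.49
E-reader $128.52: electronics → 5% + 0% district = 5% → $6.43
Total tax = $0.56 + $0.52 + $1.59 + $1.49 + $6.43 = $10.59

$10.59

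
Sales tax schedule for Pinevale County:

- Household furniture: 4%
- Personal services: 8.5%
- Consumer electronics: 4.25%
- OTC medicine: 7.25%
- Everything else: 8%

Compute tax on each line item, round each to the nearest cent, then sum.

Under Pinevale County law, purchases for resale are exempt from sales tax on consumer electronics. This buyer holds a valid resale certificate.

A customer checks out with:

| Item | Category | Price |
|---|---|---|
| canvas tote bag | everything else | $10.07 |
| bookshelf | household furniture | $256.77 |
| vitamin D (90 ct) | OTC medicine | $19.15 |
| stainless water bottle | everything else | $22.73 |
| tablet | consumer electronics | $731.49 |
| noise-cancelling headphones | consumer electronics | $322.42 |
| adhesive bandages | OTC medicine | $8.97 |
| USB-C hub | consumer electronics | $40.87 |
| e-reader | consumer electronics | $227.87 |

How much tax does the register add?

$14.94

Canvas tote bag $10.07: everything else → 8% → $0.81
Bookshelf $256.77: household furniture → 4% → $10.27
Vitamin D (90 ct) $19.15: OTC medicine → 7.25% → $1.39
Stainless water bottle $22.73: everything else → 8% → $1.82
Tablet $731.49: consumer electronics, buyer-exempt → 0% → $0.00
Noise-cancelling headphones $322.42: consumer electronics, buyer-exempt → 0% → $0.00
Adhesive bandages $8.97: OTC medicine → 7.25% → $0.65
USB-C hub $40.87: consumer electronics, buyer-exempt → 0% → $0.00
E-reader $227.87: consumer electronics, buyer-exempt → 0% → $0.00
Total tax = $0.81 + $10.27 + $1.39 + $1.82 + $0.65 = $14.94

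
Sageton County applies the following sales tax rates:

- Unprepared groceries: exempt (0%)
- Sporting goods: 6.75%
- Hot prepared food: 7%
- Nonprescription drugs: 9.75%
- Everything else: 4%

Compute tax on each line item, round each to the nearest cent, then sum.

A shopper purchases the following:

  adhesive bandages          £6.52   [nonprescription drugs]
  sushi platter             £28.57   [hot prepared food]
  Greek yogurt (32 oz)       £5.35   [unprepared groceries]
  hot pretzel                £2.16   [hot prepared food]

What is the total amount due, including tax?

£45.39

Adhesive bandages £6.52: nonprescription drugs → 9.75% → £0.64
Sushi platter £28.57: hot prepared food → 7% → £2.00
Greek yogurt (32 oz) £5.35: unprepared groceries → 0% → £0.00
Hot pretzel £2.16: hot prepared food → 7% → £0.15
Subtotal = £42.60; tax = £2.79; total due = £45.39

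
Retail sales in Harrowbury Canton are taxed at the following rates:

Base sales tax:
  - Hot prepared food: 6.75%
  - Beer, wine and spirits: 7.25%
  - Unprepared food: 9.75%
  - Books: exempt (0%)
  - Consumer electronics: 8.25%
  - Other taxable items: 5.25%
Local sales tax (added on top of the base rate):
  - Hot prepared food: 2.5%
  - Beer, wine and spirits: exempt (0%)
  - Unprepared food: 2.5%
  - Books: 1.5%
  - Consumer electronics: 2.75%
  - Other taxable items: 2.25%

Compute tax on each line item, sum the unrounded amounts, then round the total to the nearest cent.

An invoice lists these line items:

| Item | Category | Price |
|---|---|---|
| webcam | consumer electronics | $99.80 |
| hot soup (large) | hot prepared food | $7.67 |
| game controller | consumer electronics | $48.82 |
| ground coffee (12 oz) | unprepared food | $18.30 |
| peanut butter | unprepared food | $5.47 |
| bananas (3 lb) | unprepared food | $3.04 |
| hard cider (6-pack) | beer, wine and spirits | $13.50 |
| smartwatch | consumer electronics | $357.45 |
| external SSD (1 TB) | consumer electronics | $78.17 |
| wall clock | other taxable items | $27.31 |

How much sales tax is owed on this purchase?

$71.29

Webcam $99.80: consumer electronics → 8.25% + 2.75% local = 11% → $10.978
Hot soup (large) $7.67: hot prepared food → 6.75% + 2.5% local = 9.25% → $0.709475
Game controller $48.82: consumer electronics → 8.25% + 2.75% local = 11% → $5.3702
Ground coffee (12 oz) $18.30: unprepared food → 9.75% + 2.5% local = 12.25% → $2.24175
Peanut butter $5.47: unprepared food → 9.75% + 2.5% local = 12.25% → $0.670075
Bananas (3 lb) $3.04: unprepared food → 9.75% + 2.5% local = 12.25% → $0.3724
Hard cider (6-pack) $13.50: beer, wine and spirits → 7.25% + 0% local = 7.25% → $0.97875
Smartwatch $357.45: consumer electronics → 8.25% + 2.75% local = 11% → $39.3195
External SSD (1 TB) $78.17: consumer electronics → 8.25% + 2.75% local = 11% → $8.5987
Wall clock $27.31: other taxable items → 5.25% + 2.25% local = 7.5% → $2.04825
Unrounded tax sum = $71.2871 → $71.29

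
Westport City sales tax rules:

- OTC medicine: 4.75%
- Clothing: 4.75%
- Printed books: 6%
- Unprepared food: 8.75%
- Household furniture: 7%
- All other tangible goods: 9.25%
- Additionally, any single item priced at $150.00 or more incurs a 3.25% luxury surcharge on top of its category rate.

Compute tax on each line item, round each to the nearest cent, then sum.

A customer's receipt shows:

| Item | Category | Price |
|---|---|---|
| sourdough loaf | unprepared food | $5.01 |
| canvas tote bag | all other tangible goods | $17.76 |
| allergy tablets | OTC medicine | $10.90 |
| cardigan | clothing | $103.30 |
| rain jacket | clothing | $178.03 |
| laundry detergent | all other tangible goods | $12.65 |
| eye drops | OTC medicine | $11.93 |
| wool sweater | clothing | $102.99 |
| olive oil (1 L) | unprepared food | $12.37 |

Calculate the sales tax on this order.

Sourdough loaf $5.01: unprepared food → 8.75% → $0.44
Canvas tote bag $17.76: all other tangible goods → 9.25% → $1.64
Allergy tablets $10.90: OTC medicine → 4.75% → $0.52
Cardigan $103.30: clothing → 4.75% → $4.91
Rain jacket $178.03: clothing → 4.75% + 3.25% surcharge = 8% → $14.24
Laundry detergent $12.65: all other tangible goods → 9.25% → $1.17
Eye drops $11.93: OTC medicine → 4.75% → $0.57
Wool sweater $102.99: clothing → 4.75% → $4.89
Olive oil (1 L) $12.37: unprepared food → 8.75% → $1.08
Total tax = $0.44 + $1.64 + $0.52 + $4.91 + $14.24 + $1.17 + $0.57 + $4.89 + $1.08 = $29.46

$29.46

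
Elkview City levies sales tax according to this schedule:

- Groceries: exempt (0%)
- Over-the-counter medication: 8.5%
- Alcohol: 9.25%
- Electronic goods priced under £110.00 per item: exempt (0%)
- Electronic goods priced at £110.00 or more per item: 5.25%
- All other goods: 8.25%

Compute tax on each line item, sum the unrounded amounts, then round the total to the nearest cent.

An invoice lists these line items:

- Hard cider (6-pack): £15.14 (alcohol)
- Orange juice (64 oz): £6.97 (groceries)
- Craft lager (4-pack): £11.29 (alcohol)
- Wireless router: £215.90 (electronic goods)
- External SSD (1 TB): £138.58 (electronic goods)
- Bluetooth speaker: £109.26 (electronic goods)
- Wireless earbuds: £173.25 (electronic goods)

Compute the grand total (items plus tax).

£700.54

Hard cider (6-pack) £15.14: alcohol → 9.25% → £1.40045
Orange juice (64 oz) £6.97: groceries → 0% → £0.00
Craft lager (4-pack) £11.29: alcohol → 9.25% → £1.044325
Wireless router £215.90: electronic goods, £110.00 or more → 5.25% → £11.33475
External SSD (1 TB) £138.58: electronic goods, £110.00 or more → 5.25% → £7.27545
Bluetooth speaker £109.26: electronic goods, under £110.00 → 0% → £0.00
Wireless earbuds £173.25: electronic goods, £110.00 or more → 5.25% → £9.095625
Subtotal = £670.39; unrounded tax = £30.1506 → £30.15; total due = £700.54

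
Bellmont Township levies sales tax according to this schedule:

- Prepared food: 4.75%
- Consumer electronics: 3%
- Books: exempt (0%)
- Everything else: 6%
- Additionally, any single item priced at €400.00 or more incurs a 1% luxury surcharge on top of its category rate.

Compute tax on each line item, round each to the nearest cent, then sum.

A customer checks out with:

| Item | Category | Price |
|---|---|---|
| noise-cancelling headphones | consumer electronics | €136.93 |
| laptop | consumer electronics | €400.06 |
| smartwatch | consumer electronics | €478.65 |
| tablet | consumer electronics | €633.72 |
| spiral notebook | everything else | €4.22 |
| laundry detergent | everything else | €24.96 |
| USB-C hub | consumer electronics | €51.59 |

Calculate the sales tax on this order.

Noise-cancelling headphones €136.93: consumer electronics → 3% → €4.11
Laptop €400.06: consumer electronics → 3% + 1% surcharge = 4% → €16.00
Smartwatch €478.65: consumer electronics → 3% + 1% surcharge = 4% → €19.15
Tablet €633.72: consumer electronics → 3% + 1% surcharge = 4% → €25.35
Spiral notebook €4.22: everything else → 6% → €0.25
Laundry detergent €24.96: everything else → 6% → €1.50
USB-C hub €51.59: consumer electronics → 3% → €1.55
Total tax = €4.11 + €16.00 + €19.15 + €25.35 + €0.25 + €1.50 + €1.55 = €67.91

€67.91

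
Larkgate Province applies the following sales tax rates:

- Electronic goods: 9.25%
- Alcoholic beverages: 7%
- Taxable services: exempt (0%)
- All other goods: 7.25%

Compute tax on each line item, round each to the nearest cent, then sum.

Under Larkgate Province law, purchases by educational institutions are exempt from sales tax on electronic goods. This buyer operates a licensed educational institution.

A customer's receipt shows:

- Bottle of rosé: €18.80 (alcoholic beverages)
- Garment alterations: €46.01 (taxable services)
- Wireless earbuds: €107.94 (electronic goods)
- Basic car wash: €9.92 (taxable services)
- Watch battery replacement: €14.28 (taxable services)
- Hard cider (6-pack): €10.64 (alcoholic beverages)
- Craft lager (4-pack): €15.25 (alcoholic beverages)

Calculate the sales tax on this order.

Bottle of rosé €18.80: alcoholic beverages → 7% → €1.32
Garment alterations €46.01: taxable services → 0% → €0.00
Wireless earbuds €107.94: electronic goods, buyer-exempt → 0% → €0.00
Basic car wash €9.92: taxable services → 0% → €0.00
Watch battery replacement €14.28: taxable services → 0% → €0.00
Hard cider (6-pack) €10.64: alcoholic beverages → 7% → €0.74
Craft lager (4-pack) €15.25: alcoholic beverages → 7% → €1.07
Total tax = €1.32 + €0.74 + €1.07 = €3.13

€3.13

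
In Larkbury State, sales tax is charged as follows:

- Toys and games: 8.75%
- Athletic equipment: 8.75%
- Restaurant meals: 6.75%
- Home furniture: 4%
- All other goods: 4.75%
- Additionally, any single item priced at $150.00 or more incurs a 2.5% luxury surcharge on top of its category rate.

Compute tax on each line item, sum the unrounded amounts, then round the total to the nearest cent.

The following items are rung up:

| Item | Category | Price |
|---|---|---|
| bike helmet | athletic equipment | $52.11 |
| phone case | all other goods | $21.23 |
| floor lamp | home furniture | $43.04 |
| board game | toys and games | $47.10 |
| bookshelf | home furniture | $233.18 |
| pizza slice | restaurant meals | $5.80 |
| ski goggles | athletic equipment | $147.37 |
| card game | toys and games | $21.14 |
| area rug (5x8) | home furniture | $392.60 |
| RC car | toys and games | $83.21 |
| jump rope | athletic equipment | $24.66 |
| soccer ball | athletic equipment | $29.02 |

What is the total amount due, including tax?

$1179.66

Bike helmet $52.11: athletic equipment → 8.75% → $4.559625
Phone case $21.23: all other goods → 4.75% → $1.008425
Floor lamp $43.04: home furniture → 4% → $1.7216
Board game $47.10: toys and games → 8.75% → $4.12125
Bookshelf $233.18: home furniture → 4% + 2.5% surcharge = 6.5% → $15.1567
Pizza slice $5.80: restaurant meals → 6.75% → $0.3915
Ski goggles $147.37: athletic equipment → 8.75% → $12.894875
Card game $21.14: toys and games → 8.75% → $1.84975
Area rug (5x8) $392.60: home furniture → 4% + 2.5% surcharge = 6.5% → $25.519
RC car $83.21: toys and games → 8.75% → $7.280875
Jump rope $24.66: athletic equipment → 8.75% → $2.15775
Soccer ball $29.02: athletic equipment → 8.75% → $2.53925
Subtotal = $1100.46; unrounded tax = $79.2006 → $79.20; total due = $1179.66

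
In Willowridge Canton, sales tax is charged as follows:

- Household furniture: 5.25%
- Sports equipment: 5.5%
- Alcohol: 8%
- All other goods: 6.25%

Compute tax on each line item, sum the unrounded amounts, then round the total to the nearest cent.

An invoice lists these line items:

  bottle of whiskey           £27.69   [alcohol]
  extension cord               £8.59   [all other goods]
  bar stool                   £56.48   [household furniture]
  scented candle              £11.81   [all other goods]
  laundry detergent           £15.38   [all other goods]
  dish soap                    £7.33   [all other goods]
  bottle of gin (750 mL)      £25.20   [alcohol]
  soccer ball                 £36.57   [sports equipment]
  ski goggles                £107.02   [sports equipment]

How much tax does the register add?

£17.79

Bottle of whiskey £27.69: alcohol → 8% → £2.2152
Extension cord £8.59: all other goods → 6.25% → £0.536875
Bar stool £56.48: household furniture → 5.25% → £2.9652
Scented candle £11.81: all other goods → 6.25% → £0.738125
Laundry detergent £15.38: all other goods → 6.25% → £0.96125
Dish soap £7.33: all other goods → 6.25% → £0.458125
Bottle of gin (750 mL) £25.20: alcohol → 8% → £2.016
Soccer ball £36.57: sports equipment → 5.5% → £2.01135
Ski goggles £107.02: sports equipment → 5.5% → £5.8861
Unrounded tax sum = £17.788225 → £17.79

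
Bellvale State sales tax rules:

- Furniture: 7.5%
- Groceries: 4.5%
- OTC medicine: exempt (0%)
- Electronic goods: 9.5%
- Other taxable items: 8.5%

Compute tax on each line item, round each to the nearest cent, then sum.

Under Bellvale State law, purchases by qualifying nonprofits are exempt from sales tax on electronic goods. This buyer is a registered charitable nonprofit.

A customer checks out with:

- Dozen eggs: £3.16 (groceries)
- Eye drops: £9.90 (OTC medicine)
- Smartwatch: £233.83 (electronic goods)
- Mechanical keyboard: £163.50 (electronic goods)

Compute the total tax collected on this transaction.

£0.14

Dozen eggs £3.16: groceries → 4.5% → £0.14
Eye drops £9.90: OTC medicine → 0% → £0.00
Smartwatch £233.83: electronic goods, buyer-exempt → 0% → £0.00
Mechanical keyboard £163.50: electronic goods, buyer-exempt → 0% → £0.00
Total tax = £0.14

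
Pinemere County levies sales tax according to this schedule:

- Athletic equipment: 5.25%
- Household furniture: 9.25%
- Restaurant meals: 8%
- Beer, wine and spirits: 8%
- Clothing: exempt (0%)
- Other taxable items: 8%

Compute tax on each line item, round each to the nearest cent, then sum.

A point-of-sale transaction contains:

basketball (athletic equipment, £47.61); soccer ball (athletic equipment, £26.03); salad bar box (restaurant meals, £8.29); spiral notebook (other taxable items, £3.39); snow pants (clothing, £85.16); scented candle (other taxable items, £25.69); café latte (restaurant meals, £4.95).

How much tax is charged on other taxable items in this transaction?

£2.33

Spiral notebook £3.39: other taxable items → 8% → £0.27
Scented candle £25.69: other taxable items → 8% → £2.06
Tax on other taxable items = £0.27 + £2.06 = £2.33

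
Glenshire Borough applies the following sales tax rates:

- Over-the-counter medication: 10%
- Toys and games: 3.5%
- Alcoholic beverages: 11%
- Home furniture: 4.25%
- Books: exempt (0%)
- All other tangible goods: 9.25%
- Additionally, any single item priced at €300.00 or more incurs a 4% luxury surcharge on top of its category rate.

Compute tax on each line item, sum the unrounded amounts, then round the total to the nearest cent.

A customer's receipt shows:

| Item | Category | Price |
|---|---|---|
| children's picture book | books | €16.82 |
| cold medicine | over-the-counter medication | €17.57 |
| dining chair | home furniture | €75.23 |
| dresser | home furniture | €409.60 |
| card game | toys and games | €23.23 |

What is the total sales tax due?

€39.56

Children's picture book €16.82: books → 0% → €0.00
Cold medicine €17.57: over-the-counter medication → 10% → €1.757
Dining chair €75.23: home furniture → 4.25% → €3.197275
Dresser €409.60: home furniture → 4.25% + 4% surcharge = 8.25% → €33.792
Card game €23.23: toys and games → 3.5% → €0.81305
Unrounded tax sum = €39.559325 → €39.56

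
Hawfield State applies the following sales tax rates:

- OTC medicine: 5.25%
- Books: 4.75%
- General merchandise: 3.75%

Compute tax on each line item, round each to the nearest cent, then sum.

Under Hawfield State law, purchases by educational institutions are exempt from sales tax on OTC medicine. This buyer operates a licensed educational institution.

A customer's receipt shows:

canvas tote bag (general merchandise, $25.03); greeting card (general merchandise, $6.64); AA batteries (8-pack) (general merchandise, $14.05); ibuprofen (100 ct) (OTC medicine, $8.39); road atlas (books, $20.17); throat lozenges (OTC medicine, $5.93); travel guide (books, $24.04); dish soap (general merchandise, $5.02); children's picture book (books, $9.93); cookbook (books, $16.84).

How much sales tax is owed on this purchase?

Canvas tote bag $25.03: general merchandise → 3.75% → $0.94
Greeting card $6.64: general merchandise → 3.75% → $0.25
AA batteries (8-pack) $14.05: general merchandise → 3.75% → $0.53
Ibuprofen (100 ct) $8.39: OTC medicine, buyer-exempt → 0% → $0.00
Road atlas $20.17: books → 4.75% → $0.96
Throat lozenges $5.93: OTC medicine, buyer-exempt → 0% → $0.00
Travel guide $24.04: books → 4.75% → $1.14
Dish soap $5.02: general merchandise → 3.75% → $0.19
Children's picture book $9.93: books → 4.75% → $0.47
Cookbook $16.84: books → 4.75% → $0.80
Total tax = $0.94 + $0.25 + $0.53 + $0.96 + $1.14 + $0.19 + $0.47 + $0.80 = $5.28

$5.28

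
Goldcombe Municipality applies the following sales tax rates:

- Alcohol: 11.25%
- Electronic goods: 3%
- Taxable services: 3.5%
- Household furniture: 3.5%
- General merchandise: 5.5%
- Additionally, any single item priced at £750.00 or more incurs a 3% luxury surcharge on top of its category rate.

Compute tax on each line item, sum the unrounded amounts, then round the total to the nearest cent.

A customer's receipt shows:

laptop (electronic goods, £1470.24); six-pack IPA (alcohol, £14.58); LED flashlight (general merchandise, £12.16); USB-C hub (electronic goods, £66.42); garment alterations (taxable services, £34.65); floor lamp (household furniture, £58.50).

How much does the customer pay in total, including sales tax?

£1752.33

Laptop £1470.24: electronic goods → 3% + 3% surcharge = 6% → £88.2144
Six-pack IPA £14.58: alcohol → 11.25% → £1.64025
LED flashlight £12.16: general merchandise → 5.5% → £0.6688
USB-C hub £66.42: electronic goods → 3% → £1.9926
Garment alterations £34.65: taxable services → 3.5% → £1.21275
Floor lamp £58.50: household furniture → 3.5% → £2.0475
Subtotal = £1656.55; unrounded tax = £95.7763 → £95.78; total due = £1752.33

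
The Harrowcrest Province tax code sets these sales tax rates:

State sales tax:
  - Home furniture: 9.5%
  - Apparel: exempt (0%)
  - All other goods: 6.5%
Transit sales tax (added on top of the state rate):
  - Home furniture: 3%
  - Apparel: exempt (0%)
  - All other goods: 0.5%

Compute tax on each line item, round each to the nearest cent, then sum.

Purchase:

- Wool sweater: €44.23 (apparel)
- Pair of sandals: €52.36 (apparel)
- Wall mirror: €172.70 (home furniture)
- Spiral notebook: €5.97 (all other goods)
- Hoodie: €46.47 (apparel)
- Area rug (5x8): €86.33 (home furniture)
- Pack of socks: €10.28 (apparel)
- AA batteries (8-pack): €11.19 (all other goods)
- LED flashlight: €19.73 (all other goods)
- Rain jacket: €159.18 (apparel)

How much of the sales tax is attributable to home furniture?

Wall mirror €172.70: home furniture → 9.5% + 3% transit = 12.5% → €21.59
Area rug (5x8) €86.33: home furniture → 9.5% + 3% transit = 12.5% → €10.79
Tax on home furniture = €21.59 + €10.79 = €32.38

€32.38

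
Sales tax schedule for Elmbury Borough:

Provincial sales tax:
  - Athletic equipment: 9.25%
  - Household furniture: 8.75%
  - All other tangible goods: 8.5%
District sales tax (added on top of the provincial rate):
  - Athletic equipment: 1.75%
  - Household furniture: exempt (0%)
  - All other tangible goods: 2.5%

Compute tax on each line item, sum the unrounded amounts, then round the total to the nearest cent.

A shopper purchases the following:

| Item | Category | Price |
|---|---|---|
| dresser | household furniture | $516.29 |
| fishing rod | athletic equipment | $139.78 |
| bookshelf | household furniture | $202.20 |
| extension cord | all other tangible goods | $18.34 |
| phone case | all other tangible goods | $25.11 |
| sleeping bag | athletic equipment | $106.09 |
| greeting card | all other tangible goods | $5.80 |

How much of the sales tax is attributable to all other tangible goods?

$5.42

Extension cord $18.34: all other tangible goods → 8.5% + 2.5% district = 11% → $2.0174
Phone case $25.11: all other tangible goods → 8.5% + 2.5% district = 11% → $2.7621
Greeting card $5.80: all other tangible goods → 8.5% + 2.5% district = 11% → $0.638
Tax on all other tangible goods: unrounded sum = $5.4175 → $5.42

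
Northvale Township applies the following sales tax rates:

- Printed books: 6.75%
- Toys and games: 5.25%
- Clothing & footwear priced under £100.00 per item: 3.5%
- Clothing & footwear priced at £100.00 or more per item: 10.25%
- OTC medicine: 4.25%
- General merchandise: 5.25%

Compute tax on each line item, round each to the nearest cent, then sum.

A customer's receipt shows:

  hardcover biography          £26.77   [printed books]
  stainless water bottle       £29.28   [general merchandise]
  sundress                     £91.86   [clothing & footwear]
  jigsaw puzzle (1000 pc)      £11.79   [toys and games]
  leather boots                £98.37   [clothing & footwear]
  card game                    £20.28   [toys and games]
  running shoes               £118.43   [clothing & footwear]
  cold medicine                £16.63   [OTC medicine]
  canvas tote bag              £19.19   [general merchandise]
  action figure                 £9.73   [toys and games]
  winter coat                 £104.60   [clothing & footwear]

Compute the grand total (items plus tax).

Hardcover biography £26.77: printed books → 6.75% → £1.81
Stainless water bottle £29.28: general merchandise → 5.25% → £1.54
Sundress £91.86: clothing & footwear, under £100.00 → 3.5% → £3.22
Jigsaw puzzle (1000 pc) £11.79: toys and games → 5.25% → £0.62
Leather boots £98.37: clothing & footwear, under £100.00 → 3.5% → £3.44
Card game £20.28: toys and games → 5.25% → £1.06
Running shoes £118.43: clothing & footwear, £100.00 or more → 10.25% → £12.14
Cold medicine £16.63: OTC medicine → 4.25% → £0.71
Canvas tote bag £19.19: general merchandise → 5.25% → £1.01
Action figure £9.73: toys and games → 5.25% → £0.51
Winter coat £104.60: clothing & footwear, £100.00 or more → 10.25% → £10.72
Subtotal = £546.93; tax = £36.78; total due = £583.71

£583.71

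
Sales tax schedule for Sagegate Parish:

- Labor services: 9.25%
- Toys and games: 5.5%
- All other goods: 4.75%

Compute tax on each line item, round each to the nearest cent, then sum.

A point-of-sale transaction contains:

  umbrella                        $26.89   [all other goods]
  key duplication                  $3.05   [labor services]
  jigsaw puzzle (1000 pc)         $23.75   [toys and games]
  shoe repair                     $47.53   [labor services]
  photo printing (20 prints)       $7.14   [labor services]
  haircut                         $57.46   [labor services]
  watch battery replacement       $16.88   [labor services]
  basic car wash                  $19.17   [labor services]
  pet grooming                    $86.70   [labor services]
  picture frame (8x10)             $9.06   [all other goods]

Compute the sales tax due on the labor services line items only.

Key duplication $3.05: labor services → 9.25% → $0.28
Shoe repair $47.53: labor services → 9.25% → $4.40
Photo printing (20 prints) $7.14: labor services → 9.25% → $0.66
Haircut $57.46: labor services → 9.25% → $5.32
Watch battery replacement $16.88: labor services → 9.25% → $1.56
Basic car wash $19.17: labor services → 9.25% → $1.77
Pet grooming $86.70: labor services → 9.25% → $8.02
Tax on labor services = $0.28 + $4.40 + $0.66 + $5.32 + $1.56 + $1.77 + $8.02 = $22.01

$22.01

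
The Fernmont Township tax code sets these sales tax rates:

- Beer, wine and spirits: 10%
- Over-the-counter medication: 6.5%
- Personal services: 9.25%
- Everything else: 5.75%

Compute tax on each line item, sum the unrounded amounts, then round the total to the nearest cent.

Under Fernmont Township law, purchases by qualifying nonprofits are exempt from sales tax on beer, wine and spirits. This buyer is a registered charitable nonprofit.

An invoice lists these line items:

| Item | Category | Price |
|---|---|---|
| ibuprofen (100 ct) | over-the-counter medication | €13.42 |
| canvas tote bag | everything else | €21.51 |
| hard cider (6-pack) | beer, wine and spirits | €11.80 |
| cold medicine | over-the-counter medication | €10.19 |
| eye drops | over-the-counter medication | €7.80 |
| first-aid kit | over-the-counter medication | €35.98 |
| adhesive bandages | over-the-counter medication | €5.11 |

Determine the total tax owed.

Ibuprofen (100 ct) €13.42: over-the-counter medication → 6.5% → €0.8723
Canvas tote bag €21.51: everything else → 5.75% → €1.236825
Hard cider (6-pack) €11.80: beer, wine and spirits, buyer-exempt → 0% → €0.00
Cold medicine €10.19: over-the-counter medication → 6.5% → €0.66235
Eye drops €7.80: over-the-counter medication → 6.5% → €0.507
First-aid kit €35.98: over-the-counter medication → 6.5% → €2.3387
Adhesive bandages €5.11: over-the-counter medication → 6.5% → €0.33215
Unrounded tax sum = €5.949325 → €5.95

€5.95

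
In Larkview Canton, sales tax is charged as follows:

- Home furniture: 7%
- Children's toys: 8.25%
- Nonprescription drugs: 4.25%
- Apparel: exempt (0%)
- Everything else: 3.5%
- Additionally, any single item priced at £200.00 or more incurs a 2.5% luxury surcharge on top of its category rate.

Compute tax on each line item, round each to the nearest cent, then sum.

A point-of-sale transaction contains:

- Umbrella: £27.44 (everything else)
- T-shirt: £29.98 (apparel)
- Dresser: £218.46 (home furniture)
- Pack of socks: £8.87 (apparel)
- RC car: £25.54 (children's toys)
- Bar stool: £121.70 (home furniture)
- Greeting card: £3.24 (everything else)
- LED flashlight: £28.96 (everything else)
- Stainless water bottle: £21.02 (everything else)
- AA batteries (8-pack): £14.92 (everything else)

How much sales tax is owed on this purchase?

Umbrella £27.44: everything else → 3.5% → £0.96
T-shirt £29.98: apparel → 0% → £0.00
Dresser £218.46: home furniture → 7% + 2.5% surcharge = 9.5% → £20.75
Pack of socks £8.87: apparel → 0% → £0.00
RC car £25.54: children's toys → 8.25% → £2.11
Bar stool £121.70: home furniture → 7% → £8.52
Greeting card £3.24: everything else → 3.5% → £0.11
LED flashlight £28.96: everything else → 3.5% → £1.01
Stainless water bottle £21.02: everything else → 3.5% → £0.74
AA batteries (8-pack) £14.92: everything else → 3.5% → £0.52
Total tax = £0.96 + £20.75 + £2.11 + £8.52 + £0.11 + £1.01 + £0.74 + £0.52 = £34.72

£34.72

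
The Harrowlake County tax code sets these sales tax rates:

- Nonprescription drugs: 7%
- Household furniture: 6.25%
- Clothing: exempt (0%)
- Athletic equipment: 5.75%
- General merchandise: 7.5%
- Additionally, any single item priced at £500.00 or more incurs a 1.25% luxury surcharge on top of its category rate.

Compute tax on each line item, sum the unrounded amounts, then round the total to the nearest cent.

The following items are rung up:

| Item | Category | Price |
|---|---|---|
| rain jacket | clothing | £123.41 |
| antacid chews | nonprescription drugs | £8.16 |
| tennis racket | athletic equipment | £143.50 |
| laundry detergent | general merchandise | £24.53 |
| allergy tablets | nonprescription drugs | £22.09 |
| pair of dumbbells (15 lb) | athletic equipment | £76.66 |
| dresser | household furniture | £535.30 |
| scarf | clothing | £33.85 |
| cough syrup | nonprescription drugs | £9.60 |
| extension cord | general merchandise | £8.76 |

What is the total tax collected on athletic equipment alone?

Tennis racket £143.50: athletic equipment → 5.75% → £8.25125
Pair of dumbbells (15 lb) £76.66: athletic equipment → 5.75% → £4.40795
Tax on athletic equipment: unrounded sum = £12.6592 → £12.66

£12.66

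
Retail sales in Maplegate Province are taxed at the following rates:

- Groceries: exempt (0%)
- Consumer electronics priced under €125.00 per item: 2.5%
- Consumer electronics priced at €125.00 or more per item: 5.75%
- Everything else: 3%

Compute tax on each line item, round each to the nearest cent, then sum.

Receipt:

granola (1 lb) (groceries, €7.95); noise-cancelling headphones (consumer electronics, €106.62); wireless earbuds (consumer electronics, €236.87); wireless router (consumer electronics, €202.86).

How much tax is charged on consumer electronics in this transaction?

€27.95

Noise-cancelling headphones €106.62: consumer electronics, under €125.00 → 2.5% → €2.67
Wireless earbuds €236.87: consumer electronics, €125.00 or more → 5.75% → €13.62
Wireless router €202.86: consumer electronics, €125.00 or more → 5.75% → €11.66
Tax on consumer electronics = €2.67 + €13.62 + €11.66 = €27.95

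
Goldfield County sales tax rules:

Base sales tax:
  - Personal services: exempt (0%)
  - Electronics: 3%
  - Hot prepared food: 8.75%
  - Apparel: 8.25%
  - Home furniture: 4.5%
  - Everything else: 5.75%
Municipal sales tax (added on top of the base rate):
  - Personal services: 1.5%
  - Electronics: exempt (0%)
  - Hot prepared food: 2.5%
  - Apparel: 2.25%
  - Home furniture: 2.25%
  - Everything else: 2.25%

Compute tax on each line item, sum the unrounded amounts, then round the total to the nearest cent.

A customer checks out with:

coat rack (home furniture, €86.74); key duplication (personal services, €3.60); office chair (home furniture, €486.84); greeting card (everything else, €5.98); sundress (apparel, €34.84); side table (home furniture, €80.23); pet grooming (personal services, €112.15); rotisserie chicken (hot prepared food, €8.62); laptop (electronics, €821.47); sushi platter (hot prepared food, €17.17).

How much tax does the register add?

€77.55

Coat rack €86.74: home furniture → 4.5% + 2.25% municipal = 6.75% → €5.85495
Key duplication €3.60: personal services → 0% + 1.5% municipal = 1.5% → €0.054
Office chair €486.84: home furniture → 4.5% + 2.25% municipal = 6.75% → €32.8617
Greeting card €5.98: everything else → 5.75% + 2.25% municipal = 8% → €0.4784
Sundress €34.84: apparel → 8.25% + 2.25% municipal = 10.5% → €3.6582
Side table €80.23: home furniture → 4.5% + 2.25% municipal = 6.75% → €5.415525
Pet grooming €112.15: personal services → 0% + 1.5% municipal = 1.5% → €1.68225
Rotisserie chicken €8.62: hot prepared food → 8.75% + 2.5% municipal = 11.25% → €0.96975
Laptop €821.47: electronics → 3% + 0% municipal = 3% → €24.6441
Sushi platter €17.17: hot prepared food → 8.75% + 2.5% municipal = 11.25% → €1.931625
Unrounded tax sum = €77.5505 → €77.55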